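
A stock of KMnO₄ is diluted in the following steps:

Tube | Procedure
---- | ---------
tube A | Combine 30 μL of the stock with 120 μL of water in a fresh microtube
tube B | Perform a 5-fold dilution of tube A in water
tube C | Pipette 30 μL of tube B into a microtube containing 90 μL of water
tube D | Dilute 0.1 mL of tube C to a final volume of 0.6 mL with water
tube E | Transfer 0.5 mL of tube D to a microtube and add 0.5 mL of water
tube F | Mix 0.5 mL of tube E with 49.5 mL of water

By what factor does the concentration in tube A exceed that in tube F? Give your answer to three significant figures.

2.40 × 10^4

Step 1: 30 μL + 120 μL = 150 μL total → factor 150/30 = 5
Step 2: 5-fold → factor 5
Step 3: 30 μL + 90 μL = 120 μL total → factor 120/30 = 4
Step 4: 0.1 mL brought to 0.6 mL → factor 0.6/0.1 = 6
Step 5: 0.5 mL + 0.5 mL = 1 mL total → factor 1/0.5 = 2
Step 6: 0.5 mL + 49.5 mL = 50 mL total → factor 50/0.5 = 100
Dilution factor to tube A = 5; to tube F = 1.2 × 10^5
[tube A]/[tube F] = (factor to tube F)/(factor to tube A) = 1.2 × 10^5/5 = 2.40 × 10^4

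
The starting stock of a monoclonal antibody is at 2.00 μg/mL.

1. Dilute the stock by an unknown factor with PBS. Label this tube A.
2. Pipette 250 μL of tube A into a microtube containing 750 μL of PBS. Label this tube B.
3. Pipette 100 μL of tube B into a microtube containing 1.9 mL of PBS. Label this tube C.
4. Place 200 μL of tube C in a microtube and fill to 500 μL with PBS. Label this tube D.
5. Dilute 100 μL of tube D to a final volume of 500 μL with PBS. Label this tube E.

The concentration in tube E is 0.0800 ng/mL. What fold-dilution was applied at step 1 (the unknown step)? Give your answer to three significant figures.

25.0-fold

Step 1: unknown factor x
Step 2: 250 μL + 750 μL = 1000 μL total → factor 1000/250 = 4
Step 3: 100 μL + 1.9 mL = 2000 μL total → factor 2000/100 = 20
Step 4: 200 μL brought to 500 μL → factor 500/200 = 2.5
Step 5: 100 μL brought to 500 μL → factor 500/100 = 5
Product of known-step factors = 1000
Overall factor = 2.00 μg/mL / (0.0800 ng/mL) = 25000
x = 25000 / 1000 = 25.0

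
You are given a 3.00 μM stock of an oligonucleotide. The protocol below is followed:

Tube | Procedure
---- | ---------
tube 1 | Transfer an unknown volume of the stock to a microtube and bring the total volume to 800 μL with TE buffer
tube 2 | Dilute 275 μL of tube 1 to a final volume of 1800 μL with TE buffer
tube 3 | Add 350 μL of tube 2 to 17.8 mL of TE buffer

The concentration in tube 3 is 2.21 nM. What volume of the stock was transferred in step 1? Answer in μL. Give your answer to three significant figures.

Step 1: v brought to 800 μL → factor = 800 μL/v
Step 2: 275 μL brought to 1800 μL → factor 1800/275 = 6.5455
Step 3: 350 μL + 17.8 mL = 18150 μL total → factor 18150/350 = 51.857
Product of known-step factors = 339.43
Overall factor = 3.00 μM / (2.21 nM) = 1357.5
Step-1 factor = 1357.5 / 339.43 = 3.9993
v = 800 μL / 3.9993 = 200 μL

200 μL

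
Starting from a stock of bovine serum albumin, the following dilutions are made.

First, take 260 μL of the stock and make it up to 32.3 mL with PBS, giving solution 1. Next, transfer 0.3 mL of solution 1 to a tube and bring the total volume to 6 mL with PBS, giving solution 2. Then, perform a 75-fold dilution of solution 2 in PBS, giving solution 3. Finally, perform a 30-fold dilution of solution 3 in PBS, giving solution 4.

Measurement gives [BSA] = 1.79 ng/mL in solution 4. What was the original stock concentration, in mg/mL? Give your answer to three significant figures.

Step 1: 260 μL brought to 32.3 mL → factor 32300/260 = 124.23
Step 2: 0.3 mL brought to 6 mL → factor 6/0.3 = 20
Step 3: 75-fold → factor 75
Step 4: 30-fold → factor 30
Overall dilution factor = 124.23 × 20 × 75 × 30 = 5.5904 × 10^6
Stock = 1.79 ng/mL × 5.5904 × 10^6 = 1.001 × 10^7 ng/mL = 10.0 mg/mL

10.0 mg/mL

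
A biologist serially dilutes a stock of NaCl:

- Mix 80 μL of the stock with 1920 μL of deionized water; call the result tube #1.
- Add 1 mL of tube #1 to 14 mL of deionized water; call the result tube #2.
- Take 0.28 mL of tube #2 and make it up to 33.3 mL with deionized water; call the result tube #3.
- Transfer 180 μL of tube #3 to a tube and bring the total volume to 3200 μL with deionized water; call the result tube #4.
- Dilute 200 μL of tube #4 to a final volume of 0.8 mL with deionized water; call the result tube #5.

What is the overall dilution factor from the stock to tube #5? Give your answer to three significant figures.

3.17 × 10^6

Step 1: 80 μL + 1920 μL = 2000 μL total → factor 2000/80 = 25
Step 2: 1 mL + 14 mL = 15 mL total → factor 15/1 = 15
Step 3: 0.28 mL brought to 33.3 mL → factor 33.3/0.28 = 118.93
Step 4: 180 μL brought to 3200 μL → factor 3200/180 = 17.778
Step 5: 200 μL brought to 0.8 mL → factor 800/200 = 4
Overall dilution factor = 25 × 15 × 118.93 × 17.778 × 4 = 3.1714 × 10^6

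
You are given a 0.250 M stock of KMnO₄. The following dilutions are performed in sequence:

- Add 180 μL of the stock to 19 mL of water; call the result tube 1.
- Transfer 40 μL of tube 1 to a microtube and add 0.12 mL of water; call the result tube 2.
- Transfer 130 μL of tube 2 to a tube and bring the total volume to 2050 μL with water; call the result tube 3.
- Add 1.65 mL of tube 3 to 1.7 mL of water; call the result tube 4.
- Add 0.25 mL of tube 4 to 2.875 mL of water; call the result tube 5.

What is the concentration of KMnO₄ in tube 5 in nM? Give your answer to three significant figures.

1.47 × 10^3 nM

Step 1: 180 μL + 19 mL = 19180 μL total → factor 19180/180 = 106.56
Step 2: 40 μL + 0.12 mL = 160 μL total → factor 160/40 = 4
Step 3: 130 μL brought to 2050 μL → factor 2050/130 = 15.769
Step 4: 1.65 mL + 1.7 mL = 3.35 mL total → factor 3.35/1.65 = 2.0303
Step 5: 0.25 mL + 2.875 mL = 3.125 mL total → factor 3.125/0.25 = 12.5
Overall dilution factor = 106.56 × 4 × 15.769 × 2.0303 × 12.5 = 1.7058 × 10^5
Final = 0.250 M / 1.7058 × 10^5 = 1.466 × 10^-6 M = 1.47 × 10^3 nM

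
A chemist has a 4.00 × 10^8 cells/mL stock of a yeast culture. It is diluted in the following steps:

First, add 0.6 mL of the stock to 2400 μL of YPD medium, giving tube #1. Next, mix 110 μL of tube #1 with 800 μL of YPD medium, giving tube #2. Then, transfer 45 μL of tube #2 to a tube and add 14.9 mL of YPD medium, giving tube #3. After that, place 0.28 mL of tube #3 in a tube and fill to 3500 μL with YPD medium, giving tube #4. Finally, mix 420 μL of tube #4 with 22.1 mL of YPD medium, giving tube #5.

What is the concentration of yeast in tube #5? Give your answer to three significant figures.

Step 1: 0.6 mL + 2400 μL = 3 mL total → factor 3/0.6 = 5
Step 2: 110 μL + 800 μL = 910 μL total → factor 910/110 = 8.2727
Step 3: 45 μL + 14.9 mL = 14945 μL total → factor 14945/45 = 332.11
Step 4: 0.28 mL brought to 3500 μL → factor 3.5/0.28 = 12.5
Step 5: 420 μL + 22.1 mL = 22520 μL total → factor 22520/420 = 53.619
Overall dilution factor = 5 × 8.2727 × 332.11 × 12.5 × 53.619 = 9.2073 × 10^6
Final = 4.00 × 10^8 cells/mL / 9.2073 × 10^6 = 43.4 cells/mL

43.4 cells/mL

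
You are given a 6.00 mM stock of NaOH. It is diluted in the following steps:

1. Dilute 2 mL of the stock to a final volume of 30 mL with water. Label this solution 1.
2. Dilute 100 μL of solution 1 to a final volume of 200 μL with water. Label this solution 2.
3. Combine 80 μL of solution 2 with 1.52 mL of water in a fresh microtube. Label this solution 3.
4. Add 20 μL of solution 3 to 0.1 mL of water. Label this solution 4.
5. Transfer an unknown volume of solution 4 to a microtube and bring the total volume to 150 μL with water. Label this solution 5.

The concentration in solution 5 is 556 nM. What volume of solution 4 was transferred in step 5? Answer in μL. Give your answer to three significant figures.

50.0 μL

Step 1: 2 mL brought to 30 mL → factor 30/2 = 15
Step 2: 100 μL brought to 200 μL → factor 200/100 = 2
Step 3: 80 μL + 1.52 mL = 1600 μL total → factor 1600/80 = 20
Step 4: 20 μL + 0.1 mL = 120 μL total → factor 120/20 = 6
Step 5: v brought to 150 μL → factor = 150 μL/v
Product of known-step factors = 3600
Overall factor = 6.00 mM / (556 nM) = 10791
Step-5 factor = 10791 / 3600 = 2.9976
v = 150 μL / 2.9976 = 50.0 μL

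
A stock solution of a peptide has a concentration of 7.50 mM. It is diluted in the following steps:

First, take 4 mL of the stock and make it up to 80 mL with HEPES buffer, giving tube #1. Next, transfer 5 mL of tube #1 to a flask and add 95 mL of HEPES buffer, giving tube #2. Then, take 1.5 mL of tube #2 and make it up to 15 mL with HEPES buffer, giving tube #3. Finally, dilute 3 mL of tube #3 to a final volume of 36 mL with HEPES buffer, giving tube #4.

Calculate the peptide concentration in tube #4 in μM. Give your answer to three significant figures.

Step 1: 4 mL brought to 80 mL → factor 80/4 = 20
Step 2: 5 mL + 95 mL = 100 mL total → factor 100/5 = 20
Step 3: 1.5 mL brought to 15 mL → factor 15/1.5 = 10
Step 4: 3 mL brought to 36 mL → factor 36/3 = 12
Dilution factor through tube #4 = 20 × 20 × 10 × 12 = 48000
[tube #4] = 7.50 mM / 48000 = 0.0001563 mM = 0.156 μM

0.156 μM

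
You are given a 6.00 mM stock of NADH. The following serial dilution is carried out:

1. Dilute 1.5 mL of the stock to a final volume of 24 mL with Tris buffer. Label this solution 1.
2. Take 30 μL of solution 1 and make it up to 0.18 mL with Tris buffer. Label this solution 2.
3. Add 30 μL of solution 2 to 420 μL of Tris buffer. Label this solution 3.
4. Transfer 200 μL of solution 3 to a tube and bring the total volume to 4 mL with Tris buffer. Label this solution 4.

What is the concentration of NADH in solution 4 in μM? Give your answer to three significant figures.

0.208 μM

Step 1: 1.5 mL brought to 24 mL → factor 24/1.5 = 16
Step 2: 30 μL brought to 0.18 mL → factor 180/30 = 6
Step 3: 30 μL + 420 μL = 450 μL total → factor 450/30 = 15
Step 4: 200 μL brought to 4 mL → factor 4000/200 = 20
Dilution factor through solution 4 = 16 × 6 × 15 × 20 = 28800
[solution 4] = 6.00 mM / 28800 = 0.0002083 mM = 0.208 μM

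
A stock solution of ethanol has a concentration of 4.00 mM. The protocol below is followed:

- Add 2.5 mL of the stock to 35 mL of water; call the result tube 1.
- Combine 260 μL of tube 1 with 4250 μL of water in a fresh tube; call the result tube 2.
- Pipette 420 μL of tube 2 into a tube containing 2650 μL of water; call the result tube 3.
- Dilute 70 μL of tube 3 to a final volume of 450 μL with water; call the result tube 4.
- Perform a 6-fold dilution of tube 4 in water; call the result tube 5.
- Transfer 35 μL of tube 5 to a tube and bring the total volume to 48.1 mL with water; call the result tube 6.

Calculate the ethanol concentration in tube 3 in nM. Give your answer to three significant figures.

Step 1: 2.5 mL + 35 mL = 37.5 mL total → factor 37.5/2.5 = 15
Step 2: 260 μL + 4250 μL = 4510 μL total → factor 4510/260 = 17.346
Step 3: 420 μL + 2650 μL = 3070 μL total → factor 3070/420 = 7.3095
Dilution factor through tube 3 = 15 × 17.346 × 7.3095 = 1901.9
[tube 3] = 4.00 mM / 1901.9 = 0.002103 mM = 2.10 × 10^3 nM

2.10 × 10^3 nM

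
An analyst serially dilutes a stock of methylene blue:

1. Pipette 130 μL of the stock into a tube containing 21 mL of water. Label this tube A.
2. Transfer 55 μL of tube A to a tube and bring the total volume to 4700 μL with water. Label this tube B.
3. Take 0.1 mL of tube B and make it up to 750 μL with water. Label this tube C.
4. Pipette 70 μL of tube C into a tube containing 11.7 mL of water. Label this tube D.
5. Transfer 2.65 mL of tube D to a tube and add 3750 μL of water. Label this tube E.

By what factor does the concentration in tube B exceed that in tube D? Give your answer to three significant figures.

1.26 × 10^3

Step 1: 130 μL + 21 mL = 21130 μL total → factor 21130/130 = 162.54
Step 2: 55 μL brought to 4700 μL → factor 4700/55 = 85.455
Step 3: 0.1 mL brought to 750 μL → factor 0.75/0.1 = 7.5
Step 4: 70 μL + 11.7 mL = 11770 μL total → factor 11770/70 = 168.14
Dilution factor to tube B = 13890; to tube D = 1.7516 × 10^7
[tube B]/[tube D] = (factor to tube D)/(factor to tube B) = 1.7516 × 10^7/13890 = 1.26 × 10^3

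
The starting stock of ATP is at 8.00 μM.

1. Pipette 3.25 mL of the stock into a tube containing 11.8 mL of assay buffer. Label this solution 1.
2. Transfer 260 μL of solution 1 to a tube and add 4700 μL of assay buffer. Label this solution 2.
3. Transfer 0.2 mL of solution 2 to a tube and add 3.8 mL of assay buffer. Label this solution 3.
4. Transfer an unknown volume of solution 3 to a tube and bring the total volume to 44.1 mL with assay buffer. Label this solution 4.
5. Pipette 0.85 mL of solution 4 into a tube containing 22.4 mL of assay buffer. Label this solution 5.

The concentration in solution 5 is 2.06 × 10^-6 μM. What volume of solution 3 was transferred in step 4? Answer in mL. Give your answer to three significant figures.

0.549 mL

Step 1: 3.25 mL + 11.8 mL = 15.05 mL total → factor 15.05/3.25 = 4.6308
Step 2: 260 μL + 4700 μL = 4960 μL total → factor 4960/260 = 19.077
Step 3: 0.2 mL + 3.8 mL = 4 mL total → factor 4/0.2 = 20
Step 4: v brought to 44.1 mL → factor = 44.1 mL/v
Step 5: 0.85 mL + 22.4 mL = 23.25 mL total → factor 23.25/0.85 = 27.353
Product of known-step factors = 48328
Overall factor = 8.00 μM / (2.06 × 10^-6 μM) = 3.8835 × 10^6
Step-4 factor = 3.8835 × 10^6 / 48328 = 80.358
v = 44.1 mL / 80.358 = 0.549 mL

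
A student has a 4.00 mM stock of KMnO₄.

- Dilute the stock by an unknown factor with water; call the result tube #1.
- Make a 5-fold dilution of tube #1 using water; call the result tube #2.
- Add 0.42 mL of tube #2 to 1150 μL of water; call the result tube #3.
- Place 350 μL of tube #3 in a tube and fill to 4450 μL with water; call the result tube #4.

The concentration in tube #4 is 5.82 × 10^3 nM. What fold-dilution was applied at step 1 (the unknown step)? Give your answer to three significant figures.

Step 1: unknown factor x
Step 2: 5-fold → factor 5
Step 3: 0.42 mL + 1150 μL = 1.57 mL total → factor 1.57/0.42 = 3.7381
Step 4: 350 μL brought to 4450 μL → factor 4450/350 = 12.714
Product of known-step factors = 237.64
Overall factor = 4.00 mM / (5.82 × 10^3 nM) = 687.29
x = 687.29 / 237.64 = 2.89

2.89-fold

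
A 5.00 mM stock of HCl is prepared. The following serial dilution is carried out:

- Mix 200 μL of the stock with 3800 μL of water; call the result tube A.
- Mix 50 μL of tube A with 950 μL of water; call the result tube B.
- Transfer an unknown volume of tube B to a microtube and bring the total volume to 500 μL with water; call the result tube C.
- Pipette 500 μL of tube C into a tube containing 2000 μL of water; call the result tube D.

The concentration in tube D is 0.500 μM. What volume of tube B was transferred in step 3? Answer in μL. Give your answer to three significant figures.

Step 1: 200 μL + 3800 μL = 4000 μL total → factor 4000/200 = 20
Step 2: 50 μL + 950 μL = 1000 μL total → factor 1000/50 = 20
Step 3: v brought to 500 μL → factor = 500 μL/v
Step 4: 500 μL + 2000 μL = 2500 μL total → factor 2500/500 = 5
Product of known-step factors = 2000
Overall factor = 5.00 mM / (0.500 μM) = 10000
Step-3 factor = 10000 / 2000 = 5
v = 500 μL / 5 = 100 μL

100 μL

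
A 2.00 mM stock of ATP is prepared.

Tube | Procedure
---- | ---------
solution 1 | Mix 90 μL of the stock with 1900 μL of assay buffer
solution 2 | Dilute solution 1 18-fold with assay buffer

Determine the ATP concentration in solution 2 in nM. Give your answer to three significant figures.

Step 1: 90 μL + 1900 μL = 1990 μL total → factor 1990/90 = 22.111
Step 2: 18-fold → factor 18
Overall dilution factor = 22.111 × 18 = 398
Final = 2.00 mM / 398 = 0.005025 mM = 5.03 × 10^3 nM

5.03 × 10^3 nM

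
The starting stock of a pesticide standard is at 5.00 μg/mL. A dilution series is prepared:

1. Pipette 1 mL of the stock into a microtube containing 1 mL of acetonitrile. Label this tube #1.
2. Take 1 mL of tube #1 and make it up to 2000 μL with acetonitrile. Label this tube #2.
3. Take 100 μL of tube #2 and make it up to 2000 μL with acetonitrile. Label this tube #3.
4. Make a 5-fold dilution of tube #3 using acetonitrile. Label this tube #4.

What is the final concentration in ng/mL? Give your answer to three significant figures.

Step 1: 1 mL + 1 mL = 2 mL total → factor 2/1 = 2
Step 2: 1 mL brought to 2000 μL → factor 2/1 = 2
Step 3: 100 μL brought to 2000 μL → factor 2000/100 = 20
Step 4: 5-fold → factor 5
Overall dilution factor = 2 × 2 × 20 × 5 = 400
Final = 5.00 μg/mL / 400 = 0.01250 μg/mL = 12.5 ng/mL

12.5 ng/mL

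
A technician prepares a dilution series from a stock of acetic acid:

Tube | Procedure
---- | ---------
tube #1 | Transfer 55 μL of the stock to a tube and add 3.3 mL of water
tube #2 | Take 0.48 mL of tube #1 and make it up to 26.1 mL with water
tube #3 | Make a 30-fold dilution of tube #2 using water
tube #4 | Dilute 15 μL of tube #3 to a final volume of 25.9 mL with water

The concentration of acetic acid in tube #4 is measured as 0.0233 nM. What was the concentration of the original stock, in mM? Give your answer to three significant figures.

4.00 mM

Step 1: 55 μL + 3.3 mL = 3355 μL total → factor 3355/55 = 61
Step 2: 0.48 mL brought to 26.1 mL → factor 26.1/0.48 = 54.375
Step 3: 30-fold → factor 30
Step 4: 15 μL brought to 25.9 mL → factor 25900/15 = 1726.7
Overall dilution factor = 61 × 54.375 × 30 × 1726.7 = 1.7181 × 10^8
Stock = 0.0233 nM × 1.7181 × 10^8 = 4.003 × 10^6 nM = 4.00 mM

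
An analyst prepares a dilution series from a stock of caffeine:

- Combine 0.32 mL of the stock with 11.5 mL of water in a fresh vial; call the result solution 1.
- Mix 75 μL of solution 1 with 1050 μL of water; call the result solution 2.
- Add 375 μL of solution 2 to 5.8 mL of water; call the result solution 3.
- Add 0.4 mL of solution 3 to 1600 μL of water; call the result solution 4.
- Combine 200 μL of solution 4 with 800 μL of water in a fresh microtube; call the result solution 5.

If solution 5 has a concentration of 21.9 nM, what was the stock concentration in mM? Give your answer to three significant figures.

Step 1: 0.32 mL + 11.5 mL = 11.82 mL total → factor 11.82/0.32 = 36.938
Step 2: 75 μL + 1050 μL = 1125 μL total → factor 1125/75 = 15
Step 3: 375 μL + 5.8 mL = 6175 μL total → factor 6175/375 = 16.467
Step 4: 0.4 mL + 1600 μL = 2 mL total → factor 2/0.4 = 5
Step 5: 200 μL + 800 μL = 1000 μL total → factor 1000/200 = 5
Overall dilution factor = 36.938 × 15 × 16.467 × 5 × 5 = 2.2809 × 10^5
Stock = 21.9 nM × 2.2809 × 10^5 = 4.995 × 10^6 nM = 5.00 mM

5.00 mM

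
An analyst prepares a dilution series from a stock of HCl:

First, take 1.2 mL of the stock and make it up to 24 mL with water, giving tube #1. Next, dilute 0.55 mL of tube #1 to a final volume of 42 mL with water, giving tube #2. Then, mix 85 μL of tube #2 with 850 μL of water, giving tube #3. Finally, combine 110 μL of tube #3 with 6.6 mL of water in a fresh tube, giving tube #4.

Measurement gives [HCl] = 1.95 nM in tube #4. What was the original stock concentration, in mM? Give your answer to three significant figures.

2.00 mM

Step 1: 1.2 mL brought to 24 mL → factor 24/1.2 = 20
Step 2: 0.55 mL brought to 42 mL → factor 42/0.55 = 76.364
Step 3: 85 μL + 850 μL = 935 μL total → factor 935/85 = 11
Step 4: 110 μL + 6.6 mL = 6710 μL total → factor 6710/110 = 61
Overall dilution factor = 20 × 76.364 × 11 × 61 = 1.0248 × 10^6
Stock = 1.95 nM × 1.0248 × 10^6 = 1.998 × 10^6 nM = 2.00 mM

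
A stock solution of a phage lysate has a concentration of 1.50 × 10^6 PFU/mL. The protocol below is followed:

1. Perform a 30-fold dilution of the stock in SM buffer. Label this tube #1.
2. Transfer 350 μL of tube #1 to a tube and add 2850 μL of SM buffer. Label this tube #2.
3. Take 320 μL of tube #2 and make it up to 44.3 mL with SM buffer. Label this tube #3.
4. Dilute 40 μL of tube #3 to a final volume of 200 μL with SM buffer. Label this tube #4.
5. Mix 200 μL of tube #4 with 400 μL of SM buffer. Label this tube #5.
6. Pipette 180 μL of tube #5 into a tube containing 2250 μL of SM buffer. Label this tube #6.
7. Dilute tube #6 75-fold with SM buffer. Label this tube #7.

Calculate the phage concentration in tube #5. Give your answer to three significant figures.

Step 1: 30-fold → factor 30
Step 2: 350 μL + 2850 μL = 3200 μL total → factor 3200/350 = 9.1429
Step 3: 320 μL brought to 44.3 mL → factor 44300/320 = 138.44
Step 4: 40 μL brought to 200 μL → factor 200/40 = 5
Step 5: 200 μL + 400 μL = 600 μL total → factor 600/200 = 3
Dilution factor through tube #5 = 30 × 9.1429 × 138.44 × 5 × 3 = 5.6957 × 10^5
[tube #5] = 1.50 × 10^6 PFU/mL / 5.6957 × 10^5 = 2.63 PFU/mL

2.63 PFU/mL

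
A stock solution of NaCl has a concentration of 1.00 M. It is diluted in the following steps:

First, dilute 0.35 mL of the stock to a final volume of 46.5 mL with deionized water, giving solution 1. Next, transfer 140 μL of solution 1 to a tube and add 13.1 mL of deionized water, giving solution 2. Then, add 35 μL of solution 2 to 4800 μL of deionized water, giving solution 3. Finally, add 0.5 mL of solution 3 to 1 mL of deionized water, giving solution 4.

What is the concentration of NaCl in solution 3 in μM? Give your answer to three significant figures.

Step 1: 0.35 mL brought to 46.5 mL → factor 46.5/0.35 = 132.86
Step 2: 140 μL + 13.1 mL = 13240 μL total → factor 13240/140 = 94.571
Step 3: 35 μL + 4800 μL = 4835 μL total → factor 4835/35 = 138.14
Dilution factor through solution 3 = 132.86 × 94.571 × 138.14 = 1.7357 × 10^6
[solution 3] = 1.00 M / 1.7357 × 10^6 = 5.761 × 10^-7 M = 0.576 μM

0.576 μM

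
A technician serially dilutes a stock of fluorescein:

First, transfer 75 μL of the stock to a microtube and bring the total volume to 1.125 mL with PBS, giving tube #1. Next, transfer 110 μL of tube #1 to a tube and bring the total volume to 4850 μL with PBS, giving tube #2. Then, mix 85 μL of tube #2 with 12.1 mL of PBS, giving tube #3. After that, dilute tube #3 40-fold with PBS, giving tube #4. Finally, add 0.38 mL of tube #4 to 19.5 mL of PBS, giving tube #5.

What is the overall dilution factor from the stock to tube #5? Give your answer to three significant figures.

1.98 × 10^8

Step 1: 75 μL brought to 1.125 mL → factor 1125/75 = 15
Step 2: 110 μL brought to 4850 μL → factor 4850/110 = 44.091
Step 3: 85 μL + 12.1 mL = 12185 μL total → factor 12185/85 = 143.35
Step 4: 40-fold → factor 40
Step 5: 0.38 mL + 19.5 mL = 19.88 mL total → factor 19.88/0.38 = 52.316
Overall dilution factor = 15 × 44.091 × 143.35 × 40 × 52.316 = 1.984 × 10^8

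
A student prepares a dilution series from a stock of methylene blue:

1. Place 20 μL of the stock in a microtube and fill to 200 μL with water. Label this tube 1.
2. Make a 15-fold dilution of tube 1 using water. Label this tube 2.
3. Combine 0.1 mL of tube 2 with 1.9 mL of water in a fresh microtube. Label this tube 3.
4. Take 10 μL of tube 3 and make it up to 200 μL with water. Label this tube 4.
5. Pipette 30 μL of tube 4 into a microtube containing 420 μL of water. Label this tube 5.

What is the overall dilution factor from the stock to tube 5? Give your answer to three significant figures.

9.00 × 10^5

Step 1: 20 μL brought to 200 μL → factor 200/20 = 10
Step 2: 15-fold → factor 15
Step 3: 0.1 mL + 1.9 mL = 2 mL total → factor 2/0.1 = 20
Step 4: 10 μL brought to 200 μL → factor 200/10 = 20
Step 5: 30 μL + 420 μL = 450 μL total → factor 450/30 = 15
Overall dilution factor = 10 × 15 × 20 × 20 × 15 = 9 × 10^5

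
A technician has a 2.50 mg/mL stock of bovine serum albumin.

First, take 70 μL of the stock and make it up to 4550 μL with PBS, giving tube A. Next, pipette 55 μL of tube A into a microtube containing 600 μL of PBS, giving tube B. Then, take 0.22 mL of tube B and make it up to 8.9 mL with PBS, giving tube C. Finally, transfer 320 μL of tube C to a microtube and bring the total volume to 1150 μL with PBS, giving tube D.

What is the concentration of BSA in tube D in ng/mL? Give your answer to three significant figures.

22.2 ng/mL

Step 1: 70 μL brought to 4550 μL → factor 4550/70 = 65
Step 2: 55 μL + 600 μL = 655 μL total → factor 655/55 = 11.909
Step 3: 0.22 mL brought to 8.9 mL → factor 8.9/0.22 = 40.455
Step 4: 320 μL brought to 1150 μL → factor 1150/320 = 3.5938
Overall dilution factor = 65 × 11.909 × 40.455 × 3.5938 = 1.1254 × 10^5
Final = 2.50 mg/mL / 1.1254 × 10^5 = 2.221 × 10^-5 mg/mL = 22.2 ng/mL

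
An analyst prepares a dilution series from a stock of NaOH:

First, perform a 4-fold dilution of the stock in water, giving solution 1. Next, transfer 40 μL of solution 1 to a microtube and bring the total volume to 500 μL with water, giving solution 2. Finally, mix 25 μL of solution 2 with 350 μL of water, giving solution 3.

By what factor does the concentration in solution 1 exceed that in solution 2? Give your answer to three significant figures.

12.5

Step 1: 4-fold → factor 4
Step 2: 40 μL brought to 500 μL → factor 500/40 = 12.5
Dilution factor to solution 1 = 4; to solution 2 = 50
[solution 1]/[solution 2] = (factor to solution 2)/(factor to solution 1) = 50/4 = 12.5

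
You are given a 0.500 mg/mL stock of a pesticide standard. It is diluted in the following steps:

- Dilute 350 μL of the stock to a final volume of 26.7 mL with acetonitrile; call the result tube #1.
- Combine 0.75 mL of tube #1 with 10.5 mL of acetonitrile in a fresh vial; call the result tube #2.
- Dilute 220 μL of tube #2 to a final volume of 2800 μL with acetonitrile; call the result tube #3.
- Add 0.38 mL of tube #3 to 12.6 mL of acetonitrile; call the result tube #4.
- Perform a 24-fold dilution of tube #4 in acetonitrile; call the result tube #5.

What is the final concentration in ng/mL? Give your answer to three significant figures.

Step 1: 350 μL brought to 26.7 mL → factor 26700/350 = 76.286
Step 2: 0.75 mL + 10.5 mL = 11.25 mL total → factor 11.25/0.75 = 15
Step 3: 220 μL brought to 2800 μL → factor 2800/220 = 12.727
Step 4: 0.38 mL + 12.6 mL = 12.98 mL total → factor 12.98/0.38 = 34.158
Step 5: 24-fold → factor 24
Overall dilution factor = 76.286 × 15 × 12.727 × 34.158 × 24 = 1.1939 × 10^7
Final = 0.500 mg/mL / 1.1939 × 10^7 = 4.188 × 10^-8 mg/mL = 0.0419 ng/mL

0.0419 ng/mL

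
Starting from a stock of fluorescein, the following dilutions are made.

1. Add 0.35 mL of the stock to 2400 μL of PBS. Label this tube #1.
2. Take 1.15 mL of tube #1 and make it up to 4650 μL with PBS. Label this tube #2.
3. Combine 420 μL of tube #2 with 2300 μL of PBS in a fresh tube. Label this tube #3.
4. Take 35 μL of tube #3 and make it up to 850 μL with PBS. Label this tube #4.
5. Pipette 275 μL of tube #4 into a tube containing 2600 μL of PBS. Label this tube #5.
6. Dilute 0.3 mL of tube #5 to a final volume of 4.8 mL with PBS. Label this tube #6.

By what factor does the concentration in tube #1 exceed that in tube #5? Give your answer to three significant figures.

6.65 × 10^3

Step 1: 0.35 mL + 2400 μL = 2.75 mL total → factor 2.75/0.35 = 7.8571
Step 2: 1.15 mL brought to 4650 μL → factor 4.65/1.15 = 4.0435
Step 3: 420 μL + 2300 μL = 2720 μL total → factor 2720/420 = 6.4762
Step 4: 35 μL brought to 850 μL → factor 850/35 = 24.286
Step 5: 275 μL + 2600 μL = 2875 μL total → factor 2875/275 = 10.455
Dilution factor to tube #1 = 7.8571; to tube #5 = 52239
[tube #1]/[tube #5] = (factor to tube #5)/(factor to tube #1) = 52239/7.8571 = 6.65 × 10^3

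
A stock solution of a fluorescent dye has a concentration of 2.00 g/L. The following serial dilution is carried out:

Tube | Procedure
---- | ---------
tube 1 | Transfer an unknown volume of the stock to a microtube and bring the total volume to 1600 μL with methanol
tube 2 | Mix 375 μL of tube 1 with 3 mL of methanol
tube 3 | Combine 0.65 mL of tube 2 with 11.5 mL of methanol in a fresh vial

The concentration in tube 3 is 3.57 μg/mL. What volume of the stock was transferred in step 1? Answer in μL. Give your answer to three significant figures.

Step 1: v brought to 1600 μL → factor = 1600 μL/v
Step 2: 375 μL + 3 mL = 3375 μL total → factor 3375/375 = 9
Step 3: 0.65 mL + 11.5 mL = 12.15 mL total → factor 12.15/0.65 = 18.692
Product of known-step factors = 168.23
Overall factor = 2.00 g/L / (3.57 μg/mL) = 560.22
Step-1 factor = 560.22 / 168.23 = 3.3301
v = 1600 μL / 3.3301 = 480 μL

480 μL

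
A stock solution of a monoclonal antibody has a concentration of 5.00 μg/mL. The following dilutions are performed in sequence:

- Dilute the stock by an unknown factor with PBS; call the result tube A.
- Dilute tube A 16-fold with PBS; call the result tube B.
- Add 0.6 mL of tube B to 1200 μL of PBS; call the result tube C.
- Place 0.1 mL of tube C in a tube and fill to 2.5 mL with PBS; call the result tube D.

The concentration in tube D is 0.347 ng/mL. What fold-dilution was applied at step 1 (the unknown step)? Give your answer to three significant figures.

12.0-fold

Step 1: unknown factor x
Step 2: 16-fold → factor 16
Step 3: 0.6 mL + 1200 μL = 1.8 mL total → factor 1.8/0.6 = 3
Step 4: 0.1 mL brought to 2.5 mL → factor 2.5/0.1 = 25
Product of known-step factors = 1200
Overall factor = 5.00 μg/mL / (0.347 ng/mL) = 14409
x = 14409 / 1200 = 12.0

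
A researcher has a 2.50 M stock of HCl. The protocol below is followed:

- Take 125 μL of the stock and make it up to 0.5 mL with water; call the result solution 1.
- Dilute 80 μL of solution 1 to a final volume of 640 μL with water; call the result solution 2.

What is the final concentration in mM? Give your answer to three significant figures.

78.1 mM

Step 1: 125 μL brought to 0.5 mL → factor 500/125 = 4
Step 2: 80 μL brought to 640 μL → factor 640/80 = 8
Overall dilution factor = 4 × 8 = 32
Final = 2.50 M / 32 = 0.07812 M = 78.1 mM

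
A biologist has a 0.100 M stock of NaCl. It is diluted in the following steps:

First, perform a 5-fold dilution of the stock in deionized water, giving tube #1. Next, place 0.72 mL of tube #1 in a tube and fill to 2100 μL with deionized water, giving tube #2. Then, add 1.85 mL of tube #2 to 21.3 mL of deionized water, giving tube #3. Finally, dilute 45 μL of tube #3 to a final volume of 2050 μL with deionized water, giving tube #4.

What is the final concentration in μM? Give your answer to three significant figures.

Step 1: 5-fold → factor 5
Step 2: 0.72 mL brought to 2100 μL → factor 2.1/0.72 = 2.9167
Step 3: 1.85 mL + 21.3 mL = 23.15 mL total → factor 23.15/1.85 = 12.514
Step 4: 45 μL brought to 2050 μL → factor 2050/45 = 45.556
Overall dilution factor = 5 × 2.9167 × 12.514 × 45.556 = 8313.4
Final = 0.100 M / 8313.4 = 1.203 × 10^-5 M = 12.0 μM

12.0 μM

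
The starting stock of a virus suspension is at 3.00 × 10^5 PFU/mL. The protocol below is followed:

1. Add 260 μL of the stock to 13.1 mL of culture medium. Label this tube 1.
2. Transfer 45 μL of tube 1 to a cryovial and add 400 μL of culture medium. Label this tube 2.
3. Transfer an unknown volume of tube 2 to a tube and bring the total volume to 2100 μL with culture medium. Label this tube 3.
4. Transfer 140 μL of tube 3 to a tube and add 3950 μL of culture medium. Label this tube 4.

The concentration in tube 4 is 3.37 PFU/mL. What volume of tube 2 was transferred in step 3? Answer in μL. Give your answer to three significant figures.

Step 1: 260 μL + 13.1 mL = 13360 μL total → factor 13360/260 = 51.385
Step 2: 45 μL + 400 μL = 445 μL total → factor 445/45 = 9.8889
Step 3: v brought to 2100 μL → factor = 2100 μL/v
Step 4: 140 μL + 3950 μL = 4090 μL total → factor 4090/140 = 29.214
Product of known-step factors = 14845
Overall factor = 3.00 × 10^5 PFU/mL / (3.37 PFU/mL) = 89021
Step-3 factor = 89021 / 14845 = 5.9967
v = 2100 μL / 5.9967 = 350 μL

350 μL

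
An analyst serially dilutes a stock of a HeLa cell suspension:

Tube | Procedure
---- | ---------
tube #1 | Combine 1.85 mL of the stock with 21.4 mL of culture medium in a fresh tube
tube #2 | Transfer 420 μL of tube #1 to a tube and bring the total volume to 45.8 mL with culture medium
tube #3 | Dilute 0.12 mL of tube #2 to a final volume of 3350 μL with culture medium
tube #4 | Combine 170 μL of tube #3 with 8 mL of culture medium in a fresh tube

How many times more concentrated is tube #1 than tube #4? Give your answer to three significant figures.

Step 1: 1.85 mL + 21.4 mL = 23.25 mL total → factor 23.25/1.85 = 12.568
Step 2: 420 μL brought to 45.8 mL → factor 45800/420 = 109.05
Step 3: 0.12 mL brought to 3350 μL → factor 3.35/0.12 = 27.917
Step 4: 170 μL + 8 mL = 8170 μL total → factor 8170/170 = 48.059
Dilution factor to tube #1 = 12.568; to tube #4 = 1.8387 × 10^6
[tube #1]/[tube #4] = (factor to tube #4)/(factor to tube #1) = 1.8387 × 10^6/12.568 = 1.46 × 10^5

1.46 × 10^5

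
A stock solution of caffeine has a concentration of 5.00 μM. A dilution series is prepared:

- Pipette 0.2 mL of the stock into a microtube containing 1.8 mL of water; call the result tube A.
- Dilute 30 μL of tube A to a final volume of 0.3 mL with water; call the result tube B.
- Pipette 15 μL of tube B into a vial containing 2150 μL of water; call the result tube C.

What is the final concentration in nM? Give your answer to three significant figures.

0.346 nM

Step 1: 0.2 mL + 1.8 mL = 2 mL total → factor 2/0.2 = 10
Step 2: 30 μL brought to 0.3 mL → factor 300/30 = 10
Step 3: 15 μL + 2150 μL = 2165 μL total → factor 2165/15 = 144.33
Overall dilution factor = 10 × 10 × 144.33 = 14433
Final = 5.00 μM / 14433 = 0.0003464 μM = 0.346 nM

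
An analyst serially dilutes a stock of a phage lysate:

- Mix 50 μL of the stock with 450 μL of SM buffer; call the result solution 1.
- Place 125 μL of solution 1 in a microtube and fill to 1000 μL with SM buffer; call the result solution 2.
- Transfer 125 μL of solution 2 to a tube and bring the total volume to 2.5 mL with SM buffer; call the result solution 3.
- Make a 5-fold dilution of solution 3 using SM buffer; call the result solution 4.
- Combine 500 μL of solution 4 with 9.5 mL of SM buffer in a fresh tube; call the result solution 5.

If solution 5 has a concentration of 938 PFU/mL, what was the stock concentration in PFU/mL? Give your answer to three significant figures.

1.50 × 10^8 PFU/mL

Step 1: 50 μL + 450 μL = 500 μL total → factor 500/50 = 10
Step 2: 125 μL brought to 1000 μL → factor 1000/125 = 8
Step 3: 125 μL brought to 2.5 mL → factor 2500/125 = 20
Step 4: 5-fold → factor 5
Step 5: 500 μL + 9.5 mL = 10000 μL total → factor 10000/500 = 20
Overall dilution factor = 10 × 8 × 20 × 5 × 20 = 1.6 × 10^5
Stock = 938 PFU/mL × 1.6 × 10^5 = 1.50 × 10^8 PFU/mL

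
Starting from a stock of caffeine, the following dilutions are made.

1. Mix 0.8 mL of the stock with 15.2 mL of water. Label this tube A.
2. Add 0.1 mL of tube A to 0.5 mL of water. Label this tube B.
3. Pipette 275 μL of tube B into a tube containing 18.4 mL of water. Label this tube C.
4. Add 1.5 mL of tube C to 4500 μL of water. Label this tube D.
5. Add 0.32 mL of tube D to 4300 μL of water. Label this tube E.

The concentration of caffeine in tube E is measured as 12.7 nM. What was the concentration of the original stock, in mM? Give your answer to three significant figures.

Step 1: 0.8 mL + 15.2 mL = 16 mL total → factor 16/0.8 = 20
Step 2: 0.1 mL + 0.5 mL = 0.6 mL total → factor 0.6/0.1 = 6
Step 3: 275 μL + 18.4 mL = 18675 μL total → factor 18675/275 = 67.909
Step 4: 1.5 mL + 4500 μL = 6 mL total → factor 6/1.5 = 4
Step 5: 0.32 mL + 4300 μL = 4.62 mL total → factor 4.62/0.32 = 14.438
Overall dilution factor = 20 × 6 × 67.909 × 4 × 14.438 = 4.7061 × 10^5
Stock = 12.7 nM × 4.7061 × 10^5 = 5.977 × 10^6 nM = 5.98 mM

5.98 mM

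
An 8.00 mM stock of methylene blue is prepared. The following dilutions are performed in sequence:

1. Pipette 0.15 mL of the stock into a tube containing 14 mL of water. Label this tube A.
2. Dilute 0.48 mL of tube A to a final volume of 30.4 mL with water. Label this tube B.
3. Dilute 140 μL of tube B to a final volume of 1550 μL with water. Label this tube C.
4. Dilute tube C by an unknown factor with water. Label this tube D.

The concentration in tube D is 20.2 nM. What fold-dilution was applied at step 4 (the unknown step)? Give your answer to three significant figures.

5.99-fold

Step 1: 0.15 mL + 14 mL = 14.15 mL total → factor 14.15/0.15 = 94.333
Step 2: 0.48 mL brought to 30.4 mL → factor 30.4/0.48 = 63.333
Step 3: 140 μL brought to 1550 μL → factor 1550/140 = 11.071
Step 4: unknown factor x
Product of known-step factors = 66146
Overall factor = 8.00 mM / (20.2 nM) = 3.9604 × 10^5
x = 3.9604 × 10^5 / 66146 = 5.99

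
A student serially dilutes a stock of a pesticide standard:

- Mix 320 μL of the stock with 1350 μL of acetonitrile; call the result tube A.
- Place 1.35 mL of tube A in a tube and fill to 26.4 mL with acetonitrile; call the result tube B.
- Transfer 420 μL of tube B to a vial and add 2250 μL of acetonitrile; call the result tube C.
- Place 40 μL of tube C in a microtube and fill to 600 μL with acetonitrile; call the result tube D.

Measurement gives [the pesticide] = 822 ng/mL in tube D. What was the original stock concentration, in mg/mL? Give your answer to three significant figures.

Step 1: 320 μL + 1350 μL = 1670 μL total → factor 1670/320 = 5.2188
Step 2: 1.35 mL brought to 26.4 mL → factor 26.4/1.35 = 19.556
Step 3: 420 μL + 2250 μL = 2670 μL total → factor 2670/420 = 6.3571
Step 4: 40 μL brought to 600 μL → factor 600/40 = 15
Overall dilution factor = 5.2188 × 19.556 × 6.3571 × 15 = 9731.7
Stock = 822 ng/mL × 9731.7 = 7.999 × 10^6 ng/mL = 8.00 mg/mL

8.00 mg/mL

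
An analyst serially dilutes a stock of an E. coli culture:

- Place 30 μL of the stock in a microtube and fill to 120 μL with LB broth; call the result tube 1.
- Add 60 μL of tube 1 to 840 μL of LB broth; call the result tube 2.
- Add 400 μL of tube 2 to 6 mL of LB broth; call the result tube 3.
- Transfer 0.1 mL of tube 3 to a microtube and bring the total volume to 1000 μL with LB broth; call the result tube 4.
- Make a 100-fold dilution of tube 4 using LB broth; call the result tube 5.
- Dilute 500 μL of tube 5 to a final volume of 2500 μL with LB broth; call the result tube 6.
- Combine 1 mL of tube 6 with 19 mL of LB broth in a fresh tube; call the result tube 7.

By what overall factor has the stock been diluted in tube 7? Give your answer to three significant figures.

Step 1: 30 μL brought to 120 μL → factor 120/30 = 4
Step 2: 60 μL + 840 μL = 900 μL total → factor 900/60 = 15
Step 3: 400 μL + 6 mL = 6400 μL total → factor 6400/400 = 16
Step 4: 0.1 mL brought to 1000 μL → factor 1/0.1 = 10
Step 5: 100-fold → factor 100
Step 6: 500 μL brought to 2500 μL → factor 2500/500 = 5
Step 7: 1 mL + 19 mL = 20 mL total → factor 20/1 = 20
Overall dilution factor = 4 × 15 × 16 × 10 × 100 × 5 × 20 = 9.6 × 10^7

9.60 × 10^7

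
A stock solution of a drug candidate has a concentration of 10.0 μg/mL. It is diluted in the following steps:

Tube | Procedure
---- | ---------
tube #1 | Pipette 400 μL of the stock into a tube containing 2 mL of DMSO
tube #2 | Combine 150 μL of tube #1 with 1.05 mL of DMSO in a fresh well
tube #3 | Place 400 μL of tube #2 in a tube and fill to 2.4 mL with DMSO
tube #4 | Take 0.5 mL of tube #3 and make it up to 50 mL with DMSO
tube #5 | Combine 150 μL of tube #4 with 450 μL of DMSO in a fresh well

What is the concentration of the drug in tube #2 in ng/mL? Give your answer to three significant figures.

Step 1: 400 μL + 2 mL = 2400 μL total → factor 2400/400 = 6
Step 2: 150 μL + 1.05 mL = 1200 μL total → factor 1200/150 = 8
Dilution factor through tube #2 = 6 × 8 = 48
[tube #2] = 10.0 μg/mL / 48 = 0.2083 μg/mL = 208 ng/mL

208 ng/mL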